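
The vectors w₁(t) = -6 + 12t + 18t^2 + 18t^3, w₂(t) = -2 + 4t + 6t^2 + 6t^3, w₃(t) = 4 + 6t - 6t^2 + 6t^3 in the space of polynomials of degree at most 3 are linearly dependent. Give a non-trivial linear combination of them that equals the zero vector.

Take coordinates with respect to {1, t, …, t^3}.
Set up α₁w₁ + … + α₃w₃ = 0 and solve the homogeneous system.
The free variable yields coefficients (1, -3, 0) (any nonzero multiple also works).

w₁ - 3w₂ = 0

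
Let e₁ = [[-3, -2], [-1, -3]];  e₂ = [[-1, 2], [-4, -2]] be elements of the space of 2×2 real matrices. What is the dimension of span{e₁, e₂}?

Pass to coordinate vectors with respect to the basis {E₁₁, E₁₂, E₂₁, E₂₂}.
Row-reduce the 2×4 matrix with these as rows.
The echelon form has 2 nonzero rows, so the rank is 2.

2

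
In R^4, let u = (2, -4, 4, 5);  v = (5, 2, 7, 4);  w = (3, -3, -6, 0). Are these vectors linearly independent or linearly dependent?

Row-reduce the matrix whose columns are u, v, w.
The reduction yields 3 nonzero rows, so the rank is 3.
Since rank = 3 (the number of vectors), the set is linearly independent.

linearly independent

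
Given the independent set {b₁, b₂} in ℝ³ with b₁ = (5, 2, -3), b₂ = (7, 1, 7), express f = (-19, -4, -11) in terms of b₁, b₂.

Solve the system with b₁, b₂ as columns and f as the right-hand side.
Row-reducing the augmented matrix gives the unique coefficients (α₁, α₂) = (-1, -2).

f = -b₁ - 2b₂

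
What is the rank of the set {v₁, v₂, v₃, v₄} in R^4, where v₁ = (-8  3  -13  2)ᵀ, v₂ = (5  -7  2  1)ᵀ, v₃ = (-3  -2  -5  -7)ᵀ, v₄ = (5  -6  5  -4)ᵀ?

Form the matrix with v₁, v₂, v₃, v₄ as columns and reduce.
The echelon form has 3 nonzero rows, so the rank is 3.

3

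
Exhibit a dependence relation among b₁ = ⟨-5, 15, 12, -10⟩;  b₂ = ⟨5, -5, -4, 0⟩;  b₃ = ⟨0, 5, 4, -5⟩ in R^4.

Solve the homogeneous system with b₁, b₂, b₃ as columns by row-reducing the coefficient matrix.
One solution (up to scaling) is (1, 1, -2).

b₁ + b₂ - 2b₃ = 0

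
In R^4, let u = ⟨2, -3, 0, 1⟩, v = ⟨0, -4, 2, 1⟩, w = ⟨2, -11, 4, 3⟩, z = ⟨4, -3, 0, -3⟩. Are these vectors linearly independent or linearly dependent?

Form the 4×4 matrix with these as columns; its determinant is 0.
A zero determinant means the columns are linearly dependent.
Indeed u + 2v - w = 0.

linearly dependent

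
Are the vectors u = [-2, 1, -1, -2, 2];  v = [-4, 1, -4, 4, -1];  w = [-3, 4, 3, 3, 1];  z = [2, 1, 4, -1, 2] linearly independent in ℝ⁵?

Place the vectors as rows of a 4×5 matrix and reduce to echelon form.
The reduction yields 4 nonzero rows, so the rank is 4.
Since rank = 4 (the number of vectors), the set is linearly independent.

linearly independent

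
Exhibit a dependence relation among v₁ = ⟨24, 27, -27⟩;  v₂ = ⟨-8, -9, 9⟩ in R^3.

Set up α₁v₁ + α₂v₂ = 0 and solve the homogeneous system.
The free variable yields coefficients (1, 3) (any nonzero multiple also works).

v₁ + 3v₂ = 0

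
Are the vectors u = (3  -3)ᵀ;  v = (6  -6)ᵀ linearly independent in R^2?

linearly dependent

The matrix [u|v] has determinant 0.
A zero determinant means the columns are linearly dependent.
Indeed 2u - v = 0.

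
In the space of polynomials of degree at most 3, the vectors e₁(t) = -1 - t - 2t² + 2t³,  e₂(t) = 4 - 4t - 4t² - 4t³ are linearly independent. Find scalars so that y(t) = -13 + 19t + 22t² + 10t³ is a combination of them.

Work in coordinates with respect to the standard basis {1, t, …, t³}.
Set up the augmented matrix [e₁ | e₂ | y] and row-reduce.
Row-reducing the augmented matrix gives the unique coefficients (α₁, α₂) = (-3, -4).

y = -3e₁ - 4e₂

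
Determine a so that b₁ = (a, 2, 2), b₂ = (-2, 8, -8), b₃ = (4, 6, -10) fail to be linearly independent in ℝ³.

a = -6

Place the vectors as rows of a 3×3 matrix; dependence ⇔ determinant zero.
Expanding, det = -32*a - 192.
Setting this to zero gives a = -6.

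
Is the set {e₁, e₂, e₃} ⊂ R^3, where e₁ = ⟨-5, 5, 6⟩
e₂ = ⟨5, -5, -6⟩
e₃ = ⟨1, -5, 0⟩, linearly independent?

linearly dependent

Place the vectors as rows of a 3×3 matrix and reduce to echelon form.
The reduction yields 2 nonzero rows, so the rank is 2.
Since rank 2 < 3, the set is linearly dependent.
Indeed e₁ + e₂ = 0.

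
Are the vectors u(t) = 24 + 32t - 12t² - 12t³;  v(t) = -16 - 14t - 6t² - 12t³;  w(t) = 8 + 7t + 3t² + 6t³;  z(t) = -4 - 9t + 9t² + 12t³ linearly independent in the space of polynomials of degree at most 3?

Take coordinates with respect to the standard basis {1, t, …, t³}.
One vector is a scalar multiple of another, so the set is dependent.

linearly dependent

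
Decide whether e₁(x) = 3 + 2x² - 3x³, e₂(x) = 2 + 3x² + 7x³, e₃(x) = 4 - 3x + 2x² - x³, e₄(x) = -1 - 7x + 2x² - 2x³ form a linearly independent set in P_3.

linearly independent

Take coordinates with respect to the standard basis {1, x, …, x³}.
The matrix [e₁|e₂|e₃|e₄] has determinant -492.
A nonzero determinant means the columns are linearly independent.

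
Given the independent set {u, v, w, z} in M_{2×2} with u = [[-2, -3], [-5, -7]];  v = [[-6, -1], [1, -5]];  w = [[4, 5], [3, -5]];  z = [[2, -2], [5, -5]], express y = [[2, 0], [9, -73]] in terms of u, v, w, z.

Take coordinate vectors relative to {E₁₁, E₁₂, E₂₁, E₂₂}.
Write y = a₁u + … + a₄z and equate components.
The system has the unique solution (a₁, …, a₄) = (4, 2, 4, 3).

y = 4u + 2v + 4w + 3z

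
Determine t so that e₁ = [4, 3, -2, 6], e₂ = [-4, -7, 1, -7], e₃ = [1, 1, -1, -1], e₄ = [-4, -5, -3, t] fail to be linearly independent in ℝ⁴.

t = -27

The set is linearly dependent precisely when det[e₁; e₂; e₃; e₄] = 0.
Expanding, det = 9*t + 243.
Solving 9*t + 243 = 0 yields t = -27.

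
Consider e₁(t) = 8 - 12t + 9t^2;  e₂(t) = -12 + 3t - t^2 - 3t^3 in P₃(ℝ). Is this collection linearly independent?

Take coordinates with respect to the standard basis {1, t, …, t^3}.
Place the vectors as rows of a 2×4 matrix and reduce to echelon form.
The reduction yields 2 nonzero rows, so the rank is 2.
Since rank = 2 (the number of vectors), the set is linearly independent.

linearly independent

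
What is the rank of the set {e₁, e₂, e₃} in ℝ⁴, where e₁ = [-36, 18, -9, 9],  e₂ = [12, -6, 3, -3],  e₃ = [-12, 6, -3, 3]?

rank 1

Put the 4×3 matrix [e₁|e₂|e₃] into echelon form.
There is 1 pivot column, so rank = 1.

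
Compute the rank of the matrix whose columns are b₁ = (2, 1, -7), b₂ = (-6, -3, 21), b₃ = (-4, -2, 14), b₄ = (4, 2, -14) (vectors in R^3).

Apply Gaussian elimination to the matrix whose rows are b₁, b₂, b₃, b₄.
The echelon form has 1 nonzero row, so the rank is 1.
(With 4 elements in a 3-dimensional space the rank is at most 3.)

1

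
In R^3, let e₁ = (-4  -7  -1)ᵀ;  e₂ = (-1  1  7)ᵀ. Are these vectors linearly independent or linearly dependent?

Place the vectors as rows of a 2×3 matrix and reduce to echelon form.
The reduction yields 2 nonzero rows, so the rank is 2.
Since rank = 2 (the number of vectors), the set is linearly independent.

linearly independent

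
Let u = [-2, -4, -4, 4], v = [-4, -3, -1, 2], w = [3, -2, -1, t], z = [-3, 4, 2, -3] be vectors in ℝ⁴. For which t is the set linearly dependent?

The vectors are dependent exactly when the determinant of the matrix with rows u, v, w, z vanishes.
Expanding, det = 90 - 60*t.
Setting this to zero gives t = 3/2.

t = 3/2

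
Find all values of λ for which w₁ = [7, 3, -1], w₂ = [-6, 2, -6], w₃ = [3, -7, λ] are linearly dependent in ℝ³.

The vectors are dependent exactly when the determinant of the matrix with rows w₁, w₂, w₃ vanishes.
Expanding, det = 32*λ - 384.
Setting this to zero gives λ = 12.

λ = 12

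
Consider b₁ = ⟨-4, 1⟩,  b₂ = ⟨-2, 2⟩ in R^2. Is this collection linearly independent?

Place the vectors as rows of a 2×2 matrix and reduce to echelon form.
The reduction yields 2 nonzero rows, so the rank is 2.
Since rank = 2 (the number of vectors), the set is linearly independent.

linearly independent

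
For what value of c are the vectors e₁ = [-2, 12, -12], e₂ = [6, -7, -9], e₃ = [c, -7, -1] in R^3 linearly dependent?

Place the vectors as rows of a 3×3 matrix; dependence ⇔ determinant zero.
The determinant works out to 688 - 192*c.
Solving 688 - 192*c = 0 yields c = 43/12.

c = 43/12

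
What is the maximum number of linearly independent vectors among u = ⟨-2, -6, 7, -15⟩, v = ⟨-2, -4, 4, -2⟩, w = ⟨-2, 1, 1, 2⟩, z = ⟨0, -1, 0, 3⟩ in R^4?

Row-reduce the 4×4 matrix with these as rows.
There are 3 pivot columns, so rank = 3.

3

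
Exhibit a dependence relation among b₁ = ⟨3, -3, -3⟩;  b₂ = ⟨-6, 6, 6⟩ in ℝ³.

Set up α₁b₁ + α₂b₂ = 0 and solve the homogeneous system.
One solution (up to scaling) is (2, 1).

2b₁ + b₂ = 0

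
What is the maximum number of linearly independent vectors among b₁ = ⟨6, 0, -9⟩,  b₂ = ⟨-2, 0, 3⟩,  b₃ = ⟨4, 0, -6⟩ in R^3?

Row-reduce the 3×3 matrix with these as rows.
Exactly 1 pivot survives; hence the rank is 1.

1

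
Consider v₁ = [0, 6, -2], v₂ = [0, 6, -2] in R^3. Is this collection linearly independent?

linearly dependent

Two of the vectors are equal, giving an immediate dependence.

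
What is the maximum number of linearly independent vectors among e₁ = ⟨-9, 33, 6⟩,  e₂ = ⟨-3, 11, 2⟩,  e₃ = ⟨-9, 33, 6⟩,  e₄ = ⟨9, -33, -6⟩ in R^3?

1

Row-reduce the 4×3 matrix with these as rows.
Exactly 1 pivot survives; hence the rank is 1.
(With 4 elements in a 3-dimensional space the rank is at most 3.)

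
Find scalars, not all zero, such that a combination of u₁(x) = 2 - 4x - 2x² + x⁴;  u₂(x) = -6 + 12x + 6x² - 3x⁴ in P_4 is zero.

3u₁ + u₂ = 0

Take coordinates with respect to {1, x, …, x⁴}.
Write the vectors as columns of a matrix and find a nonzero vector in its null space.
One solution (up to scaling) is (3, 1).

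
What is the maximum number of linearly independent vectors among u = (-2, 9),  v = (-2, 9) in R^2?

1

Apply Gaussian elimination to the matrix whose rows are u, v.
Reduction leaves 1 leading entry, giving rank 1.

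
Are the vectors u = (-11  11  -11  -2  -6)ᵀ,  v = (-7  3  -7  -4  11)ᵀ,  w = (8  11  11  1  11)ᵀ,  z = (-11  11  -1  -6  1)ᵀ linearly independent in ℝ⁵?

Row-reduce the matrix whose columns are u, v, w, z.
The reduction yields 4 nonzero rows, so the rank is 4.
Since rank = 4 (the number of vectors), the set is linearly independent.

linearly independent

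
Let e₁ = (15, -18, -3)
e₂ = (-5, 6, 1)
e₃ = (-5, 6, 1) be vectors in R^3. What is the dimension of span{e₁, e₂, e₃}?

dim = 1

Row-reduce the 3×3 matrix with these as rows.
The echelon form has 1 nonzero row, so the rank is 1.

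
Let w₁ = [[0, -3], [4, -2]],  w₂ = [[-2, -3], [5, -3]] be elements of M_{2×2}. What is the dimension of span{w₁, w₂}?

2

Use coordinates relative to {E₁₁, E₁₂, E₂₁, E₂₂}.
Put the 4×2 matrix [w₁|w₂] into echelon form.
There are 2 pivot columns, so rank = 2.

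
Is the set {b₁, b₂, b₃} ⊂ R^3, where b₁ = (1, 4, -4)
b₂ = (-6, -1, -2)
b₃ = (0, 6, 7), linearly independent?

Row-reduce the matrix whose columns are b₁, b₂, b₃.
The reduction yields 3 nonzero rows, so the rank is 3.
Since rank = 3 (the number of vectors), the set is linearly independent.

linearly independent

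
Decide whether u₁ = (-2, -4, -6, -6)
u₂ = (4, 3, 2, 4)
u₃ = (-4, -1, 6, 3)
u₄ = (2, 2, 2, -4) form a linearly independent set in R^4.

Place the vectors as rows of a 4×4 matrix and reduce to echelon form.
The reduction yields 4 nonzero rows, so the rank is 4.
Since rank = 4 (the number of vectors), the set is linearly independent.

linearly independent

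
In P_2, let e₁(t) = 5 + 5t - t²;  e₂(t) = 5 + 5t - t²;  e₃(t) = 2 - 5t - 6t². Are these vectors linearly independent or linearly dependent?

Take coordinates with respect to the standard basis {1, t, t²}.
Form the 3×3 matrix with these as columns; its determinant is 0.
A zero determinant means the columns are linearly dependent.
Indeed e₁ - e₂ = 0.

linearly dependent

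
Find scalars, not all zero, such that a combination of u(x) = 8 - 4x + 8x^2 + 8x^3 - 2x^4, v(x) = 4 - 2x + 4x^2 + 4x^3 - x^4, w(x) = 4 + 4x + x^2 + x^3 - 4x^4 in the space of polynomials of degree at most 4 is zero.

Pass to coordinate vectors relative to the basis {1, x, …, x^4}.
Set up α₁u + … + α₃w = 0 and solve the homogeneous system.
The free variable yields coefficients (1, -2, 0) (any nonzero multiple also works).

u - 2v = 0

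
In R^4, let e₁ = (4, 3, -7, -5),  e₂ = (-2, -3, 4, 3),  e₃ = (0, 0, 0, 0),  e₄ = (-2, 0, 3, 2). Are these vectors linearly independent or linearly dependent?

One of the vectors is the zero vector, so the set is linearly dependent.

linearly dependent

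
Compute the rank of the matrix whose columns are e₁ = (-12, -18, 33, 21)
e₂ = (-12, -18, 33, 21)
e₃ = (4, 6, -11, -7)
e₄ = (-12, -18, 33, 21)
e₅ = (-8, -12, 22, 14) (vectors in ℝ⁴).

Apply Gaussian elimination to the matrix whose rows are e₁, e₂, e₃, e₄, e₅.
Exactly 1 pivot survives; hence the rank is 1.
(With 5 elements in a 4-dimensional space the rank is at most 4.)

1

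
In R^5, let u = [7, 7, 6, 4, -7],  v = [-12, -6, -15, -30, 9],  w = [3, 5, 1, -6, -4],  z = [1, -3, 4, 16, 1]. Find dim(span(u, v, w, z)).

Put the 5×4 matrix [u|v|w|z] into echelon form.
The echelon form has 2 nonzero rows, so the rank is 2.

2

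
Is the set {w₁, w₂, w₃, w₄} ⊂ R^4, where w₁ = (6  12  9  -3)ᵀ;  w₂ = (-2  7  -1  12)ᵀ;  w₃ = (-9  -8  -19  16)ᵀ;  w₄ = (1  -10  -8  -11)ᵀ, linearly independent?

Row-reduce the matrix whose columns are w₁, w₂, w₃, w₄.
The reduction yields 3 nonzero rows, so the rank is 3.
Since rank 3 < 4, the set is linearly dependent.
Indeed w₁ - 2w₂ + w₃ - w₄ = 0.

linearly dependent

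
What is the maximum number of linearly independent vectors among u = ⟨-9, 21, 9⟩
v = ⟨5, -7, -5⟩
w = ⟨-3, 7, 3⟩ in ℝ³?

Put the 3×3 matrix [u|v|w] into echelon form.
Reduction leaves 2 leading entries, giving rank 2.

2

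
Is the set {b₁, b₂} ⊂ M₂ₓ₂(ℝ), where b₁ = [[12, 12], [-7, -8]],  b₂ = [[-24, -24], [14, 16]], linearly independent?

linearly dependent

Take coordinates with respect to the standard basis {E₁₁, E₁₂, E₂₁, E₂₂}.
Row-reduce the matrix whose columns are b₁, b₂.
The reduction yields 1 nonzero row, so the rank is 1.
Since rank 1 < 2, the set is linearly dependent.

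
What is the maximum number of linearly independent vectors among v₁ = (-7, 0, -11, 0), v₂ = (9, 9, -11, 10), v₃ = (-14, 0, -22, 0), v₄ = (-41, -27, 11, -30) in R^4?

Form the matrix with v₁, v₂, v₃, v₄ as columns and reduce.
There are 2 pivot columns, so rank = 2.

2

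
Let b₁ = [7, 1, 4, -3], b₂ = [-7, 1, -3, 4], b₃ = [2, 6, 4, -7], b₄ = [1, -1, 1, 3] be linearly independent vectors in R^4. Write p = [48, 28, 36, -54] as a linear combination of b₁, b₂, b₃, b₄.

p = 4b₁ - 2b₂ + 4b₃ - 2b₄

Write p = α₁b₁ + … + α₄b₄ and equate components.
The system has the unique solution (α₁, …, α₄) = (4, -2, 4, -2).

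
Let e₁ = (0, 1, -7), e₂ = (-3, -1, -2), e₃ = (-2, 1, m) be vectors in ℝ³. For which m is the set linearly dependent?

The set is linearly dependent precisely when det[e₁; e₂; e₃] = 0.
The determinant works out to 3*m + 39.
This vanishes exactly when m = -13.

m = -13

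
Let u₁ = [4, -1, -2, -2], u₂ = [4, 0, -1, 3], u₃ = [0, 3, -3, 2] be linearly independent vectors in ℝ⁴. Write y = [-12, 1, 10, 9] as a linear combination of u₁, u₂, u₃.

y = -4u₁ + u₂ - u₃

Set up the augmented matrix [u₁ | u₂ | u₃ | y] and row-reduce.
Row-reducing the augmented matrix gives the unique coefficients (a₁, a₂, a₃) = (-4, 1, -1).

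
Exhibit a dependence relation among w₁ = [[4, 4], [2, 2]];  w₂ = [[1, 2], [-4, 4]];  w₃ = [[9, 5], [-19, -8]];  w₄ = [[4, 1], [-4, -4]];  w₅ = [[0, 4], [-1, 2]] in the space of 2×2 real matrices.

Pass to coordinate vectors relative to the basis {E₁₁, E₁₂, E₂₁, E₂₂}.
Solve the homogeneous system with w₁, w₂, w₃, w₄, w₅ as columns by row-reducing the coefficient matrix.
A generator of the null space is (1, -1, 1, -3, -1).

w₁ - w₂ + w₃ - 3w₄ - w₅ = 0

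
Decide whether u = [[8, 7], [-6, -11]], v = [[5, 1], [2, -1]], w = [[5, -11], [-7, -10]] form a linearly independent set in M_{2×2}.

Take coordinates with respect to the standard basis {E₁₁, E₁₂, E₂₁, E₂₂}.
Place the vectors as rows of a 3×4 matrix and reduce to echelon form.
The reduction yields 3 nonzero rows, so the rank is 3.
Since rank = 3 (the number of vectors), the set is linearly independent.

linearly independent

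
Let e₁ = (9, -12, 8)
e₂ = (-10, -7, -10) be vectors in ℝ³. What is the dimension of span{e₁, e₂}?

Put the 3×2 matrix [e₁|e₂] into echelon form.
Exactly 2 pivots survive; hence the rank is 2.

dim = 2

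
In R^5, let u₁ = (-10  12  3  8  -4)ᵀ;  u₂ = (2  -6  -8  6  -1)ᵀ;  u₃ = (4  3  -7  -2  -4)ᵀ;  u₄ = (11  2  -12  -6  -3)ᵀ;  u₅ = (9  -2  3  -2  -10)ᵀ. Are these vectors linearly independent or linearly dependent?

The matrix [u₁|u₂|u₃|u₄|u₅] has determinant 51178.
A nonzero determinant means the columns are linearly independent.

linearly independent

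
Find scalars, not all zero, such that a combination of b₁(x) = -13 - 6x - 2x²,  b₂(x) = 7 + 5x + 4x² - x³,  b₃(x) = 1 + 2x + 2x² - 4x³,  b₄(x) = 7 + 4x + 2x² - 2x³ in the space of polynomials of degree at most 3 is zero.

Write each element as a vector in ℝ⁴ using {1, x, …, x³}.
Write the vectors as columns of a matrix and find a nonzero vector in its null space.
One solution (up to scaling) is (1, 0, -1, 2).

b₁ - b₃ + 2b₄ = 0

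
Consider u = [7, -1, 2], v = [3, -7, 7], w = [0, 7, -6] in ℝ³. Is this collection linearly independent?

linearly independent

The matrix [u|v|w] has determinant -25.
A nonzero determinant means the columns are linearly independent.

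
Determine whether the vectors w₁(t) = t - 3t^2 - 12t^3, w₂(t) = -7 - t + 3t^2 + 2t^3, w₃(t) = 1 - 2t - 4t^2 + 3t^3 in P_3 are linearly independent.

linearly independent

Write each element as a coordinate vector in ℝ⁴ using {1, t, …, t^3}.
Place the vectors as rows of a 3×4 matrix and reduce to echelon form.
The reduction yields 3 nonzero rows, so the rank is 3.
Since rank = 3 (the number of vectors), the set is linearly independent.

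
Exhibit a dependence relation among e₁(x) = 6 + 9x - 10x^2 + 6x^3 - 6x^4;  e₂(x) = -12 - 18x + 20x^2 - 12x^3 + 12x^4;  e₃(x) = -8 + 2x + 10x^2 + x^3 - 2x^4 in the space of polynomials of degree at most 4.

2e₁ + e₂ = 0

Take coordinates with respect to {1, x, …, x^4}.
Write the vectors as columns of a matrix and find a nonzero vector in its null space.
One solution (up to scaling) is (2, 1, 0).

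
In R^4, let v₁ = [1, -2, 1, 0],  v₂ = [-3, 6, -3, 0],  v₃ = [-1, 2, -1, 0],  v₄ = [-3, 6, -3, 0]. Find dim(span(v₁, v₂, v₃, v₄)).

Put the 4×4 matrix [v₁|v₂|v₃|v₄] into echelon form.
The echelon form has 1 nonzero row, so the rank is 1.

1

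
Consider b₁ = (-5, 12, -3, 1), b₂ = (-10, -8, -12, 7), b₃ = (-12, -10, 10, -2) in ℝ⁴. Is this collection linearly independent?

linearly independent

Row-reduce the matrix whose columns are b₁, b₂, b₃.
The reduction yields 3 nonzero rows, so the rank is 3.
Since rank = 3 (the number of vectors), the set is linearly independent.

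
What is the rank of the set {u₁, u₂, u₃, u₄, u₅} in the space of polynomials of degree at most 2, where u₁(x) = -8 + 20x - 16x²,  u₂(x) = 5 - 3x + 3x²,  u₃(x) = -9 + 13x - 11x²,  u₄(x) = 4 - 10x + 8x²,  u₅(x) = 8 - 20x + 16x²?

rank 2

Pass to coordinate vectors with respect to the basis {1, x, x²}.
Row-reduce the 5×3 matrix with these as rows.
There are 2 pivot columns, so rank = 2.
(With 5 elements in a 3-dimensional space the rank is at most 3.)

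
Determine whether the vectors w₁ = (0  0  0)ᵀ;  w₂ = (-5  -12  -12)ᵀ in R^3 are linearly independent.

One of the vectors is the zero vector, so the set is linearly dependent.

linearly dependent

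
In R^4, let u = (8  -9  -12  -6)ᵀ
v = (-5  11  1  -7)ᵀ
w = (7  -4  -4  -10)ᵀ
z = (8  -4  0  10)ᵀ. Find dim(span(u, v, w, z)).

Row-reduce the 4×4 matrix with these as rows.
The echelon form has 4 nonzero rows, so the rank is 4.

4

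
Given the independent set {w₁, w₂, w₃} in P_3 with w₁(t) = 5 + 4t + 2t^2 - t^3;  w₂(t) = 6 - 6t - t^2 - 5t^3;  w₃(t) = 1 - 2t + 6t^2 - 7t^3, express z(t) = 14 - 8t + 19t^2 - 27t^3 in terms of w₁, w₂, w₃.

Take coordinate vectors relative to {1, t, …, t^3}.
Write z = α₁w₁ + … + α₃w₃ and equate components.
Row-reducing the augmented matrix gives the unique coefficients (α₁, α₂, α₃) = (1, 1, 3).

z = w₁ + w₂ + 3w₃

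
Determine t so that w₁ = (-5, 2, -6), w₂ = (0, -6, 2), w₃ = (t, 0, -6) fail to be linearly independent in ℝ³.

t = -45/8

The vectors are dependent exactly when the determinant of the matrix with rows w₁, w₂, w₃ vanishes.
Cofactor expansion gives det = -32*t - 180.
Solving -32*t - 180 = 0 yields t = -45/8.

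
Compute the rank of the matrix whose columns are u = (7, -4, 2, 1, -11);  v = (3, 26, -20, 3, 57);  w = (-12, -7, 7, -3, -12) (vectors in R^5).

Apply Gaussian elimination to the matrix whose rows are u, v, w.
The echelon form has 2 nonzero rows, so the rank is 2.

rank 2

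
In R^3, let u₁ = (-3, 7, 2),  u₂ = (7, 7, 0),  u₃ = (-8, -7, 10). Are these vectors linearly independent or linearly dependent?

linearly independent

Place the vectors as rows of a 3×3 matrix and reduce to echelon form.
The reduction yields 3 nonzero rows, so the rank is 3.
Since rank = 3 (the number of vectors), the set is linearly independent.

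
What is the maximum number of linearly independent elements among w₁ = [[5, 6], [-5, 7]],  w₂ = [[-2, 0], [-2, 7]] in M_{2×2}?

Use coordinates relative to {E₁₁, E₁₂, E₂₁, E₂₂}.
Row-reduce the 2×4 matrix with these as rows.
The echelon form has 2 nonzero rows, so the rank is 2.

2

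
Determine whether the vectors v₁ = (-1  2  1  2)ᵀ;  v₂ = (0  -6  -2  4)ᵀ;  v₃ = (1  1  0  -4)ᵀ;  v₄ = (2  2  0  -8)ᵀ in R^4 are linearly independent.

linearly dependent

The matrix [v₁|v₂|v₃|v₄] has determinant 0.
A zero determinant means the columns are linearly dependent.
Indeed 2v₁ + v₂ + 2v₃ = 0.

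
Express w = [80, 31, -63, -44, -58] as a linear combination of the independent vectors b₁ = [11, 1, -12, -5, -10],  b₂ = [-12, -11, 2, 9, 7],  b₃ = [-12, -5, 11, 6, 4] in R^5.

Since b₁, b₂, b₃ are independent, the coefficients expressing w are uniquely determined by a linear system.
Row-reducing the augmented matrix gives the unique coefficients (a₁, a₂, a₃) = (4, -2, -1).

w = 4b₁ - 2b₂ - b₃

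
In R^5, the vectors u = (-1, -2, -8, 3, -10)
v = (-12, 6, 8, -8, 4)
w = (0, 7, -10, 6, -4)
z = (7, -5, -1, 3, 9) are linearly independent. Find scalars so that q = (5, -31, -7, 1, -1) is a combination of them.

q = 4u + v - 2w + 3z

Since u, v, w, z are independent, the coefficients expressing q are uniquely determined by a linear system.
The system has the unique solution (c₁, …, c₄) = (4, 1, -2, 3).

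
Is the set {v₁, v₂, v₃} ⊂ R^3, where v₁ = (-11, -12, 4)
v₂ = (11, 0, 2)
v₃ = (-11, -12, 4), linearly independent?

Form the 3×3 matrix with these as columns; its determinant is 0.
A zero determinant means the columns are linearly dependent.
Indeed v₁ - v₃ = 0.

linearly dependent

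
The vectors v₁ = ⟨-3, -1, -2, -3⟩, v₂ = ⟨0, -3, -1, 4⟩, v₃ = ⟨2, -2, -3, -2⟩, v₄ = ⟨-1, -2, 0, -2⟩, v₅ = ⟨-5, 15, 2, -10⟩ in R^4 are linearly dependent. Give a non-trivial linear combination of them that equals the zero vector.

2v₁ - 3v₂ - v₃ - 3v₄ - v₅ = 0

Write the vectors as columns of a matrix and find a nonzero vector in its null space.
One solution (up to scaling) is (2, -3, -1, -3, -1).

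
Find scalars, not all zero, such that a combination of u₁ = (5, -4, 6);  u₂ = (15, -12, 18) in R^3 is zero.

Solve the homogeneous system with u₁, u₂ as columns by row-reducing the coefficient matrix.
A generator of the null space is (3, -1).

3u₁ - u₂ = 0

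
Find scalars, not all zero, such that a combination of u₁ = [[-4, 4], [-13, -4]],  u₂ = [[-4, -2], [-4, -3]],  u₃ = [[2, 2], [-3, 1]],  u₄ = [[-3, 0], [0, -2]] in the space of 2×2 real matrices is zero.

Pass to coordinate vectors relative to the basis {E₁₁, E₁₂, E₂₁, E₂₂}.
Set up α₁u₁ + … + α₄u₄ = 0 and solve the homogeneous system.
The free variable yields coefficients (1, -1, -3, -2) (any nonzero multiple also works).

u₁ - u₂ - 3u₃ - 2u₄ = 0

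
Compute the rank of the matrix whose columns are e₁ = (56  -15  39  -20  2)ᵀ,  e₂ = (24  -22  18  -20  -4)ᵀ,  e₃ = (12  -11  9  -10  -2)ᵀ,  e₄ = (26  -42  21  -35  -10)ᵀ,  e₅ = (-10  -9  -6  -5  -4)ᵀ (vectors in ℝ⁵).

rank 2

Apply Gaussian elimination to the matrix whose rows are e₁, e₂, e₃, e₄, e₅.
Exactly 2 pivots survive; hence the rank is 2.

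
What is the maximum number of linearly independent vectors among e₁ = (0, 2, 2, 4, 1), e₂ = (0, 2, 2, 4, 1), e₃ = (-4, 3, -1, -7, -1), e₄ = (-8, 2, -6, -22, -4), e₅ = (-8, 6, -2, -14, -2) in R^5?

2

Apply Gaussian elimination to the matrix whose rows are e₁, e₂, e₃, e₄, e₅.
The echelon form has 2 nonzero rows, so the rank is 2.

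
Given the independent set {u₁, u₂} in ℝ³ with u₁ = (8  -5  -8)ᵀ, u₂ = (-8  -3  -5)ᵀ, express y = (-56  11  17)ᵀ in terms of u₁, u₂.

y = -4u₁ + 3u₂

Since u₁, u₂ are independent, the coefficients expressing y are uniquely determined by a linear system.
The system has the unique solution (c₁, c₂) = (-4, 3).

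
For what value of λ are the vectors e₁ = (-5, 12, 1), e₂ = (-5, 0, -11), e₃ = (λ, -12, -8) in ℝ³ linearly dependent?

The set is linearly dependent precisely when det[e₁; e₂; e₃] = 0.
Cofactor expansion gives det = 240 - 132*λ.
Setting this to zero gives λ = 20/11.

λ = 20/11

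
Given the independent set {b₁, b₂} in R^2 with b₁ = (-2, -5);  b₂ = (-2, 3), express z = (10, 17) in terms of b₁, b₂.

z = -4b₁ - b₂

Set up the augmented matrix [b₁ | b₂ | z] and row-reduce.
Back-substitution yields (a₁, a₂) = (-4, -1).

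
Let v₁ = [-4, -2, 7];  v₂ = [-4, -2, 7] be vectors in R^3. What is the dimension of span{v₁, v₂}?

Row-reduce the 2×3 matrix with these as rows.
There is 1 pivot column, so rank = 1.

1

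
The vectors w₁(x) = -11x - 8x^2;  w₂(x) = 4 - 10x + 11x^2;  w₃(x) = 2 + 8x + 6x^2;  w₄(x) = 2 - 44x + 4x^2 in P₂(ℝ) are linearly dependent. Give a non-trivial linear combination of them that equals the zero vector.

2w₂ - 3w₃ - w₄ = 0

Take coordinates with respect to {1, x, x^2}.
Solve the homogeneous system with w₁, w₂, w₃, w₄ as columns by row-reducing the coefficient matrix.
A generator of the null space is (0, 2, -3, -1).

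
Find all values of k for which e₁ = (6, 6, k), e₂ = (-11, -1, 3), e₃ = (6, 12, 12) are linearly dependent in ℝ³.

k = 34/7

The vectors are dependent exactly when the determinant of the matrix with rows e₁, e₂, e₃ vanishes.
Cofactor expansion gives det = 612 - 126*k.
Setting this to zero gives k = 34/7.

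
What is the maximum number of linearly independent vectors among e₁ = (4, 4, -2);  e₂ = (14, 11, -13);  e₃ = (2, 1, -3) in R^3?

Put the 3×3 matrix [e₁|e₂|e₃] into echelon form.
There are 2 pivot columns, so rank = 2.

2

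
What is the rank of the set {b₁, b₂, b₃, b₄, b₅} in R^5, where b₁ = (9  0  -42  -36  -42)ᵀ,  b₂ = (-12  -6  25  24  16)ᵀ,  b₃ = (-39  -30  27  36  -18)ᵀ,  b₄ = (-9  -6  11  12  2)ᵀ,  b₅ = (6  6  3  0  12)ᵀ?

Form the matrix with b₁, b₂, b₃, b₄, b₅ as columns and reduce.
Exactly 2 pivots survive; hence the rank is 2.

2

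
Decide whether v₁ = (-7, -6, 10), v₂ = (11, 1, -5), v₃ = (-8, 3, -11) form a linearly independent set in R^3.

Form the 3×3 matrix with these as columns; its determinant is -584.
A nonzero determinant means the columns are linearly independent.

linearly independent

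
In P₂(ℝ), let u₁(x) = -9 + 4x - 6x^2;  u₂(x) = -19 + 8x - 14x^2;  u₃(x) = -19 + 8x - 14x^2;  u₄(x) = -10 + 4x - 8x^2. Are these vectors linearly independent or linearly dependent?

Take coordinates with respect to the standard basis {1, x, x^2}.
There are 4 vectors in a 3-dimensional space, so they cannot be linearly independent.

linearly dependent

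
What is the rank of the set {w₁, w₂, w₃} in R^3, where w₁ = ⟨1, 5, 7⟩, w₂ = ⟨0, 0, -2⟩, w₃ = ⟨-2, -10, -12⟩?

2

Apply Gaussian elimination to the matrix whose rows are w₁, w₂, w₃.
Exactly 2 pivots survive; hence the rank is 2.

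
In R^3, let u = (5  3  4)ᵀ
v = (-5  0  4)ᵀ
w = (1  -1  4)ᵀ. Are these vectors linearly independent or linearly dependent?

linearly independent

Row-reduce the matrix whose columns are u, v, w.
The reduction yields 3 nonzero rows, so the rank is 3.
Since rank = 3 (the number of vectors), the set is linearly independent.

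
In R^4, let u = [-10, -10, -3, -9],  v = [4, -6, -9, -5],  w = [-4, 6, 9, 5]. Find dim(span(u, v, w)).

Apply Gaussian elimination to the matrix whose rows are u, v, w.
Reduction leaves 2 leading entries, giving rank 2.

dim = 2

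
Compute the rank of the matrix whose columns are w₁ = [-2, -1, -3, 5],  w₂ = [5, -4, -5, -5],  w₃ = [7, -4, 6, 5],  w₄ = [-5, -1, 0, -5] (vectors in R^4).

rank 4

Apply Gaussian elimination to the matrix whose rows are w₁, w₂, w₃, w₄.
There are 4 pivot columns, so rank = 4.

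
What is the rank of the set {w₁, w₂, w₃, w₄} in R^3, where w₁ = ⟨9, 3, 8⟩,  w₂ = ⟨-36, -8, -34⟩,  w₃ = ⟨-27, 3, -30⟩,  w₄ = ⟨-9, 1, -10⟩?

2

Put the 3×4 matrix [w₁|w₂|w₃|w₄] into echelon form.
Exactly 2 pivots survive; hence the rank is 2.
(With 4 elements in a 3-dimensional space the rank is at most 3.)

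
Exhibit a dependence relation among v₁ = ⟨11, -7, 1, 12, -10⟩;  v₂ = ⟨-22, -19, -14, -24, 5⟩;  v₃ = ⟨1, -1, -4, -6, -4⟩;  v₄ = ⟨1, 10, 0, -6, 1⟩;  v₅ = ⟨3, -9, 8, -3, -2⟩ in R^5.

Solve the homogeneous system with v₁, v₂, v₃, v₄, v₅ as columns by row-reducing the coefficient matrix.
A generator of the null space is (2, 1, -3, 3, 0).

2v₁ + v₂ - 3v₃ + 3v₄ = 0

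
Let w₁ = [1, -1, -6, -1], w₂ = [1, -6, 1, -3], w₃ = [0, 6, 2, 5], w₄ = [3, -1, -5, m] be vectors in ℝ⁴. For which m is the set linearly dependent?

m = 7/4

Place the vectors as rows of a 4×4 matrix; dependence ⇔ determinant zero.
Cofactor expansion gives det = 91 - 52*m.
This vanishes exactly when m = 7/4.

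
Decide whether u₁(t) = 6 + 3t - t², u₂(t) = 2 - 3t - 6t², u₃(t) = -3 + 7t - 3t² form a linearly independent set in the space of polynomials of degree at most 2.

Write each element as a coordinate vector in ℝ³ using {1, t, t²}.
Row-reduce the matrix whose columns are u₁, u₂, u₃.
The reduction yields 3 nonzero rows, so the rank is 3.
Since rank = 3 (the number of vectors), the set is linearly independent.

linearly independent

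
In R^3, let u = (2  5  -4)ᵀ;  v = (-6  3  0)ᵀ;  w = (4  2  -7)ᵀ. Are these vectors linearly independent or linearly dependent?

Form the 3×3 matrix with these as columns; its determinant is -156.
A nonzero determinant means the columns are linearly independent.

linearly independent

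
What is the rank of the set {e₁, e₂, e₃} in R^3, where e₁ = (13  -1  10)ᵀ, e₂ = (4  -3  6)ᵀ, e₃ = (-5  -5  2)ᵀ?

2

Apply Gaussian elimination to the matrix whose rows are e₁, e₂, e₃.
The echelon form has 2 nonzero rows, so the rank is 2.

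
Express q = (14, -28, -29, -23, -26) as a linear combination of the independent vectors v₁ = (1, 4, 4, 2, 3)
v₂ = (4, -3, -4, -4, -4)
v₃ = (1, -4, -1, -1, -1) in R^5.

Write q = c₁v₁ + … + c₃v₃ and equate components.
Row-reducing the augmented matrix gives the unique coefficients (c₁, c₂, c₃) = (-3, 4, 1).

q = -3v₁ + 4v₂ + v₃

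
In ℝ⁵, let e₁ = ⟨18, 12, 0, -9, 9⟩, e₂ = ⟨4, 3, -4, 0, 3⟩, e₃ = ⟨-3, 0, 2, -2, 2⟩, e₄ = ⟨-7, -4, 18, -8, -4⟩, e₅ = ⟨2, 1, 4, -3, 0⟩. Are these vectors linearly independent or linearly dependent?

Form the 5×5 matrix with these as columns; its determinant is 0.
A zero determinant means the columns are linearly dependent.
Indeed 2e₁ - 12e₂ + 3e₃ - 3e₄ = 0.

linearly dependent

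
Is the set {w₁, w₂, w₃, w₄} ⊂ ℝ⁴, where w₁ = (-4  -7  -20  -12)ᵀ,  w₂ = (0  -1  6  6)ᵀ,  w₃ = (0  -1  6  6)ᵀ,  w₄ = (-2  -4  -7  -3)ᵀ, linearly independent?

Place the vectors as rows of a 4×4 matrix and reduce to echelon form.
The reduction yields 2 nonzero rows, so the rank is 2.
Since rank 2 < 4, the set is linearly dependent.

linearly dependent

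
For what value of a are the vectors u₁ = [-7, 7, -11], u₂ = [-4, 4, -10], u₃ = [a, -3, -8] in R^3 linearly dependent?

Place the vectors as rows of a 3×3 matrix; dependence ⇔ determinant zero.
Cofactor expansion gives det = 78 - 26*a.
This vanishes exactly when a = 3.

a = 3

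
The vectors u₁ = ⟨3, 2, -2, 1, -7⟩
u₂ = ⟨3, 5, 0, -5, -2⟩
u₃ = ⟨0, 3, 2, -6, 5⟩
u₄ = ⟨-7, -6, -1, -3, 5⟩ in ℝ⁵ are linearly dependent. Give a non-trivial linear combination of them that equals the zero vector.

Solve the homogeneous system with u₁, u₂, u₃, u₄ as columns by row-reducing the coefficient matrix.
The free variable yields coefficients (1, -1, 1, 0) (any nonzero multiple also works).

u₁ - u₂ + u₃ = 0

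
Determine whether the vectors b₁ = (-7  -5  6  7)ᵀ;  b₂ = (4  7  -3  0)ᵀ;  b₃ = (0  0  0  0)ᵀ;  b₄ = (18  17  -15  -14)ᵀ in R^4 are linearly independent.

linearly dependent

One of the vectors is the zero vector, so the set is linearly dependent.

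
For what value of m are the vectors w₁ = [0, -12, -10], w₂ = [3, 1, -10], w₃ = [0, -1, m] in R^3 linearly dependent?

m = -5/6

Dependence holds iff the 3×3 matrix [w₁ w₂ w₃] is singular.
The determinant works out to 36*m + 30.
Setting this to zero gives m = -5/6.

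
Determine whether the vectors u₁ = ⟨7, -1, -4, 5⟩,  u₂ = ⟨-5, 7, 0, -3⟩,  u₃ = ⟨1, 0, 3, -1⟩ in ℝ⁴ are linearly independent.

linearly independent

Place the vectors as rows of a 3×4 matrix and reduce to echelon form.
The reduction yields 3 nonzero rows, so the rank is 3.
Since rank = 3 (the number of vectors), the set is linearly independent.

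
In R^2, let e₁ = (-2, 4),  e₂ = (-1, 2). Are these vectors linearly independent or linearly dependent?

linearly dependent

One vector is a scalar multiple of another, so the set is dependent.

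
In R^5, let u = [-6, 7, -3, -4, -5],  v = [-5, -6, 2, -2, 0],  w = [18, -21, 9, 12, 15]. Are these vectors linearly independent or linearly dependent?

linearly dependent

One vector is a scalar multiple of another, so the set is dependent.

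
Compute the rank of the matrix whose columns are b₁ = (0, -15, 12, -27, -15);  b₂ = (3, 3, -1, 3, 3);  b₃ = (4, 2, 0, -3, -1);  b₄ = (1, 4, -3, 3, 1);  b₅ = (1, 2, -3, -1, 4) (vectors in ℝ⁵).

Put the 5×5 matrix [b₁|b₂|b₃|b₄|b₅] into echelon form.
There are 4 pivot columns, so rank = 4.

rank 4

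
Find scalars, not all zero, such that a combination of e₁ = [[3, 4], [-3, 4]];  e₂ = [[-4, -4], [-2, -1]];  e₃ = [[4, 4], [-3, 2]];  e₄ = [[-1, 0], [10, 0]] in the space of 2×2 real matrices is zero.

Write each element as a vector in ℝ⁴ using {E₁₁, E₁₂, E₂₁, E₂₂}.
Solve the homogeneous system with e₁, e₂, e₃, e₄ as columns by row-reducing the coefficient matrix.
One solution (up to scaling) is (1, -2, -3, -1).

e₁ - 2e₂ - 3e₃ - e₄ = 0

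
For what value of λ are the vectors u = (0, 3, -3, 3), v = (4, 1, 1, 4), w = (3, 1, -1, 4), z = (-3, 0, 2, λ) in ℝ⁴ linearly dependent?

λ = -4

Place the vectors as rows of a 4×4 matrix; dependence ⇔ determinant zero.
The determinant works out to 18*λ + 72.
Solving 18*λ + 72 = 0 yields λ = -4.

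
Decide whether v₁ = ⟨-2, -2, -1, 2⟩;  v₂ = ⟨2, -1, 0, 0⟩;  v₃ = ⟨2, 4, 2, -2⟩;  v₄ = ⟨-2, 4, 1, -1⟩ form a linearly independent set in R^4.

linearly independent

Place the vectors as rows of a 4×4 matrix and reduce to echelon form.
The reduction yields 4 nonzero rows, so the rank is 4.
Since rank = 4 (the number of vectors), the set is linearly independent.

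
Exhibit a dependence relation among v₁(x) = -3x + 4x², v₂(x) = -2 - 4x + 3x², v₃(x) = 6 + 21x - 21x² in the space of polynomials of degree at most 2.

Pass to coordinate vectors relative to the basis {1, x, x²}.
Set up α₁v₁ + … + α₃v₃ = 0 and solve the homogeneous system.
A generator of the null space is (3, 3, 1).

3v₁ + 3v₂ + v₃ = 0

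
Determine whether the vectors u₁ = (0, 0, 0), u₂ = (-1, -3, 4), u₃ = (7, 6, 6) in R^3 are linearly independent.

linearly dependent

One of the vectors is the zero vector, so the set is linearly dependent.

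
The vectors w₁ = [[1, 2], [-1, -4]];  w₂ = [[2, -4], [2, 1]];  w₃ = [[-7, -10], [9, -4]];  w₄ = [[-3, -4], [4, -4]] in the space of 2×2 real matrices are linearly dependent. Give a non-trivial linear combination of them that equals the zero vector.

Pass to coordinate vectors relative to the basis {E₁₁, E₁₂, E₂₁, E₂₂}.
Set up α₁w₁ + … + α₄w₄ = 0 and solve the homogeneous system.
The free variable yields coefficients (1, 0, 1, -2) (any nonzero multiple also works).

w₁ + w₃ - 2w₄ = 0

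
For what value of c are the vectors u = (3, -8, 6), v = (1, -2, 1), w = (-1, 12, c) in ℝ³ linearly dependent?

c = -16

The vectors are dependent exactly when the determinant of the matrix with rows u, v, w vanishes.
Expanding, det = 2*c + 32.
Solving 2*c + 32 = 0 yields c = -16.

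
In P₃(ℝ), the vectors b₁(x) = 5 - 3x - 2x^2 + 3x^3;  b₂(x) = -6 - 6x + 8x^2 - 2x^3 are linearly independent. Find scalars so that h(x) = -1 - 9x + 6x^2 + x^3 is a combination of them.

h = b₁ + b₂

Take coordinate vectors relative to {1, x, …, x^3}.
Set up the augmented matrix [b₁ | b₂ | h] and row-reduce.
The system has the unique solution (a₁, a₂) = (1, 1).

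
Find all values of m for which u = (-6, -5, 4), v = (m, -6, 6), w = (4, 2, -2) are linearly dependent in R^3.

m = -12

Dependence holds iff the 3×3 matrix [u v w] is singular.
The determinant works out to -2*m - 24.
Solving -2*m - 24 = 0 yields m = -12.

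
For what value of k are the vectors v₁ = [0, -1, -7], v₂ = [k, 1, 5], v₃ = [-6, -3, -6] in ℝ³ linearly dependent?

The vectors are dependent exactly when the determinant of the matrix with rows v₁, v₂, v₃ vanishes.
Expanding, det = 15*k - 12.
Solving 15*k - 12 = 0 yields k = 4/5.

k = 4/5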